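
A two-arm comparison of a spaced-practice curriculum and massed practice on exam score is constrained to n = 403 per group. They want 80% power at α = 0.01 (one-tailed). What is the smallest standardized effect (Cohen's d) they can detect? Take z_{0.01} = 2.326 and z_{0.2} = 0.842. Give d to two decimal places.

d_min ≈ 0.22

For two independent groups of n = 403 each: d_min = (z_{α} + z_β)·√(2/n).
z-sum = 2.326 + 0.842 = 3.168.
d_min = 3.168 × √(2/403) = 3.168 × 0.0704 = 0.223.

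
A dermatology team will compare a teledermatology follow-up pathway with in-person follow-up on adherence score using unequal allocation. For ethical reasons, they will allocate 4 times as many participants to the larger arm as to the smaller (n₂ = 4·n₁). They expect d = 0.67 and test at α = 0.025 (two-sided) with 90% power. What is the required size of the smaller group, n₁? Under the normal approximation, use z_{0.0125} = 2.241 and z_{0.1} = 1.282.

With allocation ratio k = n₂/n₁ = 4, Var(x̄₁−x̄₂) = σ²(1/n₁ + 1/(k·n₁)) = σ²·(k+1)/(k·n₁).
So n₁ = (1 + 1/k)·((z_{α/2} + z_β)/d)² = 1.250 × (3.523/0.67)².
n₁ = 1.250 × 27.65 = 34.6.
Round up: n₁ = 35, giving n₂ = 4 × 35 = 140.

n₁ = 35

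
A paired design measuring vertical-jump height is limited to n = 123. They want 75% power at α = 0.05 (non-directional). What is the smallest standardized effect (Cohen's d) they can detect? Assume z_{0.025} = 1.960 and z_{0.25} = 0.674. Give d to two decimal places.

For a single sample (or paired design) of n = 123: d_min = (z_{α/2} + z_β)/√n.
z-sum = 1.960 + 0.674 = 2.634.
d_min = 2.634 / √123 = 2.634 / 11.091 = 0.237.

d_min ≈ 0.24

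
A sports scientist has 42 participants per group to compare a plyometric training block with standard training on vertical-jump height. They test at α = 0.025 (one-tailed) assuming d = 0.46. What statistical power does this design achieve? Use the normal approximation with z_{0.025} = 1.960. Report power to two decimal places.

power ≈ 0.56

For two equal groups, power = Φ(d·√(n/2) − z_{α}).
d·√(n/2) = 0.46 × √(42/2) = 0.46 × 4.583 = 2.108.
z_β = 2.108 − 1.960 = 0.148.
Power = Φ(0.148) = 0.559.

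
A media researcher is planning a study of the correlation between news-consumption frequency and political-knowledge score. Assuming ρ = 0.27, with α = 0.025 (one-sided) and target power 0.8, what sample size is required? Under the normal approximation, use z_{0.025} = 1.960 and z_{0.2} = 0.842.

n = 106

Fisher's z: C = ½·ln((1+r)/(1−r)) = ½·ln(1.7397) = 0.2769.
n = ((z_{α} + z_β)/C)² + 3.
(1.960 + 0.842) / 0.2769 = 2.802 / 0.2769 = 10.119.
n = 10.119² + 3 = 102.40 + 3 = 105.4.
Round up.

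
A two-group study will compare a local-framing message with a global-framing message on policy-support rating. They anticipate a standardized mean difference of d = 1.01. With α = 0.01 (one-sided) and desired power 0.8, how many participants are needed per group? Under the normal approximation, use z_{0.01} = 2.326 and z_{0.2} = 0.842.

n = 20 per group

For two independent groups with equal n: n = 2·((z_{α} + z_β) / d)².
z_{α} + z_β = 2.326 + 0.842 = 3.168.
n = 2 × (3.168 / 1.01)² = 2 × 3.137² = 2 × 9.84 = 19.7.
Round up to the next whole participant.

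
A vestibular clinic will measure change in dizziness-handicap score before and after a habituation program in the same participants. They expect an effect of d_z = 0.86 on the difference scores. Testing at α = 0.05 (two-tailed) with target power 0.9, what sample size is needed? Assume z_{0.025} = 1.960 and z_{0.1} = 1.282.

n = 15 pairs

For a paired (one-sample on differences) test: n = ((z_{α/2} + z_β) / d)².
z_{α/2} + z_β = 1.960 + 1.282 = 3.242.
n = (3.242 / 0.86)² = 3.770² = 14.21.
Round up.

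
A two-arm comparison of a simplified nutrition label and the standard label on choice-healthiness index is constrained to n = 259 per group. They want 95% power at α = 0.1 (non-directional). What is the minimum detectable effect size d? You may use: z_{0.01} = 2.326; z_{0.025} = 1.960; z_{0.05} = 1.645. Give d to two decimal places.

d_min ≈ 0.29

For two independent groups of n = 259 each: d_min = (z_{α/2} + z_β)·√(2/n).
z-sum = 1.645 + 1.645 = 3.290.
d_min = 3.290 × √(2/259) = 3.290 × 0.0879 = 0.289.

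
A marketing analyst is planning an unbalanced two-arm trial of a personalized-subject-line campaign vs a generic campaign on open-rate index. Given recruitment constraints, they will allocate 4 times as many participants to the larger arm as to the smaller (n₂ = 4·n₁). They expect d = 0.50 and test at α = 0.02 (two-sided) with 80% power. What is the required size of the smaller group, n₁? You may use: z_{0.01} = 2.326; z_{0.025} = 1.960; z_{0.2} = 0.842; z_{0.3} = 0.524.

With allocation ratio k = n₂/n₁ = 4, Var(x̄₁−x̄₂) = σ²(1/n₁ + 1/(k·n₁)) = σ²·(k+1)/(k·n₁).
So n₁ = (1 + 1/k)·((z_{α/2} + z_β)/d)² = 1.250 × (3.168/0.50)².
n₁ = 1.250 × 40.14 = 50.2.
Round up: n₁ = 51, giving n₂ = 4 × 51 = 204.

n₁ = 51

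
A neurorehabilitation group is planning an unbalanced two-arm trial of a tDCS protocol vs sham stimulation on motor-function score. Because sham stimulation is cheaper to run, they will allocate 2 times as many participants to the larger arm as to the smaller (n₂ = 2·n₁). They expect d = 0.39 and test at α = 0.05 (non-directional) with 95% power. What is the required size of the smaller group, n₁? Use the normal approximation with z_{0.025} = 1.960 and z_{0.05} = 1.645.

With allocation ratio k = n₂/n₁ = 2, Var(x̄₁−x̄₂) = σ²(1/n₁ + 1/(k·n₁)) = σ²·(k+1)/(k·n₁).
So n₁ = (1 + 1/k)·((z_{α/2} + z_β)/d)² = 1.500 × (3.605/0.39)².
n₁ = 1.500 × 85.44 = 128.2.
Round up: n₁ = 129, giving n₂ = 2 × 129 = 258.

n₁ = 129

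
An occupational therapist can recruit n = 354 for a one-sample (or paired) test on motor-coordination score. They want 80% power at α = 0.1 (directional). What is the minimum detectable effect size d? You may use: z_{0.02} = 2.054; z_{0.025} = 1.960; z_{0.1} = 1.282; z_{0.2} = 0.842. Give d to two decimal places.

For a single sample (or paired design) of n = 354: d_min = (z_{α} + z_β)/√n.
z-sum = 1.282 + 0.842 = 2.124.
d_min = 2.124 / √354 = 2.124 / 18.815 = 0.113.

d_min ≈ 0.11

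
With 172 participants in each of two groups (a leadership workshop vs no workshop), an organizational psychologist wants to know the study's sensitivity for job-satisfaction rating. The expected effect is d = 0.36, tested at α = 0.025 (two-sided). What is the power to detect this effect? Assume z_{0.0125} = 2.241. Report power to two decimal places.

For two equal groups, power = Φ(d·√(n/2) − z_{α/2}).
d·√(n/2) = 0.36 × √(172/2) = 0.36 × 9.274 = 3.339.
z_β = 3.339 − 2.241 = 1.098.
Power = Φ(1.098) = 0.864.

power ≈ 0.86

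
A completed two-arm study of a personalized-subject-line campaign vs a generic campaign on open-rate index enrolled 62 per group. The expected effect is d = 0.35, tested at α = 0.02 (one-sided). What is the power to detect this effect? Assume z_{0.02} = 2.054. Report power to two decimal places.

power ≈ 0.46

For two equal groups, power = Φ(d·√(n/2) − z_{α}).
d·√(n/2) = 0.35 × √(62/2) = 0.35 × 5.568 = 1.949.
z_β = 1.949 − 2.054 = -0.105.
Power = Φ(-0.105) = 0.458.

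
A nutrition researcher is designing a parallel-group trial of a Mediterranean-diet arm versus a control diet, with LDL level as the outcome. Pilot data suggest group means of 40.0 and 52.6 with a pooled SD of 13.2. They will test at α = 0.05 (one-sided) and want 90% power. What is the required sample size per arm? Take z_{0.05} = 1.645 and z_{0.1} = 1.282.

Cohen's d = |M₁ − M₂| / SD_pooled = |40.0 − 52.6| / 13.2 = 12.6 / 13.2 = 0.955.
For two independent groups with equal n: n = 2·((z_{α} + z_β) / d)².
z_{α} + z_β = 1.645 + 1.282 = 2.927.
n = 2 × (2.927 / 0.955)² = 2 × 3.065² = 2 × 9.39 = 18.8.
Round up to the next whole participant.

n = 19 per group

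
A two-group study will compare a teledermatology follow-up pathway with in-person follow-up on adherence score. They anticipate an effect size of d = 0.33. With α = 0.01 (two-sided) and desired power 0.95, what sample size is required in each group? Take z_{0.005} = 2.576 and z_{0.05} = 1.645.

n = 328 per group

For two independent groups with equal n: n = 2·((z_{α/2} + z_β) / d)².
z_{α/2} + z_β = 2.576 + 1.645 = 4.221.
n = 2 × (4.221 / 0.33)² = 2 × 12.791² = 2 × 163.61 = 327.2.
Round up to the next whole participant.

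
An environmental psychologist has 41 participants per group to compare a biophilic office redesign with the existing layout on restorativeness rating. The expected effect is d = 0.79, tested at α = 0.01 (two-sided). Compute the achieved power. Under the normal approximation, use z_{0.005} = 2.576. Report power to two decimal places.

For two equal groups, power = Φ(d·√(n/2) − z_{α/2}).
d·√(n/2) = 0.79 × √(41/2) = 0.79 × 4.528 = 3.577.
z_β = 3.577 − 2.576 = 1.001.
Power = Φ(1.001) = 0.842.

power ≈ 0.84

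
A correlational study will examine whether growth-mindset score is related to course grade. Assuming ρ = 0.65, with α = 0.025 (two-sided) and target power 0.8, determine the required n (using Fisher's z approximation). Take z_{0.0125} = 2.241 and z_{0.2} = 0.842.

Fisher's z: C = ½·ln((1+r)/(1−r)) = ½·ln(4.7143) = 0.7753.
n = ((z_{α/2} + z_β)/C)² + 3.
(2.241 + 0.842) / 0.7753 = 3.083 / 0.7753 = 3.977.
n = 3.977² + 3 = 15.81 + 3 = 18.8.
Round up.

n = 19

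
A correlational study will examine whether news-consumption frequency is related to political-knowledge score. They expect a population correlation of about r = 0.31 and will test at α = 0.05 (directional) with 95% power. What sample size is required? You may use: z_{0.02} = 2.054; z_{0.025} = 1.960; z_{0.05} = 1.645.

n = 109

Fisher's z: C = ½·ln((1+r)/(1−r)) = ½·ln(1.8986) = 0.3205.
n = ((z_{α} + z_β)/C)² + 3.
(1.645 + 1.645) / 0.3205 = 3.290 / 0.3205 = 10.265.
n = 10.265² + 3 = 105.37 + 3 = 108.4.
Round up.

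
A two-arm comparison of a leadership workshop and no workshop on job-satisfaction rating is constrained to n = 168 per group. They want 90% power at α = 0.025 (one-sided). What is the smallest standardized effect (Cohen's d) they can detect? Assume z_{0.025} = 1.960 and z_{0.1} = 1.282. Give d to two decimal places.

For two independent groups of n = 168 each: d_min = (z_{α} + z_β)·√(2/n).
z-sum = 1.960 + 1.282 = 3.242.
d_min = 3.242 × √(2/168) = 3.242 × 0.1091 = 0.354.

d_min ≈ 0.35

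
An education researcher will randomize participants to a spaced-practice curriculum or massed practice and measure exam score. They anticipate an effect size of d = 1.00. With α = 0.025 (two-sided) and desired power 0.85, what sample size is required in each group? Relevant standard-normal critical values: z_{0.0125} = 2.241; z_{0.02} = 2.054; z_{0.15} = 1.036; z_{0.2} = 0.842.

For two independent groups with equal n: n = 2·((z_{α/2} + z_β) / d)².
z_{α/2} + z_β = 2.241 + 1.036 = 3.277.
n = 2 × (3.277 / 1.00)² = 2 × 3.277² = 2 × 10.74 = 21.5.
Round up to the next whole participant.

n = 22 per group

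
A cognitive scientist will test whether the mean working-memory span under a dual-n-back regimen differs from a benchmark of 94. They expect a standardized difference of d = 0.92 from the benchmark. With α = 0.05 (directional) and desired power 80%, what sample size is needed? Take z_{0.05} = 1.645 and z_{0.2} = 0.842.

n = 8

For a one-sample test: n = ((z_{α} + z_β) / d)².
z_{α} + z_β = 1.645 + 0.842 = 2.487.
n = (2.487 / 0.92)² = 2.703² = 7.31.
Round up.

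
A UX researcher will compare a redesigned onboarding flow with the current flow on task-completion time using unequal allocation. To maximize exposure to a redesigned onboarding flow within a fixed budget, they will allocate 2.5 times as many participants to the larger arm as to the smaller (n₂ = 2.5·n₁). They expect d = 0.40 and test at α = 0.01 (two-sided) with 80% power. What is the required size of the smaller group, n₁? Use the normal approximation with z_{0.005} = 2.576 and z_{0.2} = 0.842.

With allocation ratio k = n₂/n₁ = 2.5, Var(x̄₁−x̄₂) = σ²(1/n₁ + 1/(k·n₁)) = σ²·(k+1)/(k·n₁).
So n₁ = (1 + 1/k)·((z_{α/2} + z_β)/d)² = 1.400 × (3.418/0.40)².
n₁ = 1.400 × 73.02 = 102.2.
Round up: n₁ = 103, giving n₂ = ⌈2.5 × 103⌉ = ⌈257.5⌉ = 258.

n₁ = 103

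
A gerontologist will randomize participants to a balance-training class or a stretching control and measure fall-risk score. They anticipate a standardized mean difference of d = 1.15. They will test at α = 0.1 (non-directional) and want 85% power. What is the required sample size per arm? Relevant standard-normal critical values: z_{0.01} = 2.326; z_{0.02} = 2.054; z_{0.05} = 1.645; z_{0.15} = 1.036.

n = 11 per group

For two independent groups with equal n: n = 2·((z_{α/2} + z_β) / d)².
z_{α/2} + z_β = 1.645 + 1.036 = 2.681.
n = 2 × (2.681 / 1.15)² = 2 × 2.331² = 2 × 5.43 = 10.9.
Round up to the next whole participant.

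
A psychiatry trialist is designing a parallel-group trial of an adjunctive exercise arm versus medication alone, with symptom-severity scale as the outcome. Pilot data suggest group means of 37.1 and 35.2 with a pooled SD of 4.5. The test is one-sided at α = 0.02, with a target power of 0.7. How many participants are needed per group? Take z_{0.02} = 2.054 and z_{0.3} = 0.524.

Cohen's d = |M₁ − M₂| / SD_pooled = |37.1 − 35.2| / 4.5 = 1.9 / 4.5 = 0.422.
For two independent groups with equal n: n = 2·((z_{α} + z_β) / d)².
z_{α} + z_β = 2.054 + 0.524 = 2.578.
n = 2 × (2.578 / 0.422)² = 2 × 6.109² = 2 × 37.32 = 74.6.
Round up to the next whole participant.

n = 75 per group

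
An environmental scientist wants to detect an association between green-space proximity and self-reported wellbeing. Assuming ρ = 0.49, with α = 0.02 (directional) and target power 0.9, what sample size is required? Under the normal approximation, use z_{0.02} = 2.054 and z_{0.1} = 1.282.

n = 42

Fisher's z: C = ½·ln((1+r)/(1−r)) = ½·ln(2.9216) = 0.5361.
n = ((z_{α} + z_β)/C)² + 3.
(2.054 + 1.282) / 0.5361 = 3.336 / 0.5361 = 6.223.
n = 6.223² + 3 = 38.72 + 3 = 41.7.
Round up.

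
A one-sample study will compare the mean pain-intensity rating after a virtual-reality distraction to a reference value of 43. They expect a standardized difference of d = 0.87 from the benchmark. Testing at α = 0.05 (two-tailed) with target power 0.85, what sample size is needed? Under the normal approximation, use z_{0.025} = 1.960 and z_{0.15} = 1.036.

n = 12

For a one-sample test: n = ((z_{α/2} + z_β) / d)².
z_{α/2} + z_β = 1.960 + 1.036 = 2.996.
n = (2.996 / 0.87)² = 3.444² = 11.86.
Round up.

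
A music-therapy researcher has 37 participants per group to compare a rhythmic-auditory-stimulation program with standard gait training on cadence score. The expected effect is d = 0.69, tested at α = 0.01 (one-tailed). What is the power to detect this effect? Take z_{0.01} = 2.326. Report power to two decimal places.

For two equal groups, power = Φ(d·√(n/2) − z_{α}).
d·√(n/2) = 0.69 × √(37/2) = 0.69 × 4.301 = 2.968.
z_β = 2.968 − 2.326 = 0.642.
Power = Φ(0.642) = 0.739.

power ≈ 0.74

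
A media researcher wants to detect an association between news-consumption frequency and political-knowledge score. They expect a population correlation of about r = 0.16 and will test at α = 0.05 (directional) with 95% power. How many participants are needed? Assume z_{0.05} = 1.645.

n = 419

Fisher's z: C = ½·ln((1+r)/(1−r)) = ½·ln(1.3810) = 0.1614.
n = ((z_{α} + z_β)/C)² + 3.
(1.645 + 1.645) / 0.1614 = 3.290 / 0.1614 = 20.384.
n = 20.384² + 3 = 415.51 + 3 = 418.5.
Round up.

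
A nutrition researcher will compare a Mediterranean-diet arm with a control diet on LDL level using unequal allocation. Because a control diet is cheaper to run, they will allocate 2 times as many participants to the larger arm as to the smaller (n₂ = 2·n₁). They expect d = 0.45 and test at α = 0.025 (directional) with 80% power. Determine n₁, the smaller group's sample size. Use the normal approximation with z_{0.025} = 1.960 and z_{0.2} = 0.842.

With allocation ratio k = n₂/n₁ = 2, Var(x̄₁−x̄₂) = σ²(1/n₁ + 1/(k·n₁)) = σ²·(k+1)/(k·n₁).
So n₁ = (1 + 1/k)·((z_{α} + z_β)/d)² = 1.500 × (2.802/0.45)².
n₁ = 1.500 × 38.77 = 58.2.
Round up: n₁ = 59, giving n₂ = 2 × 59 = 118.

n₁ = 59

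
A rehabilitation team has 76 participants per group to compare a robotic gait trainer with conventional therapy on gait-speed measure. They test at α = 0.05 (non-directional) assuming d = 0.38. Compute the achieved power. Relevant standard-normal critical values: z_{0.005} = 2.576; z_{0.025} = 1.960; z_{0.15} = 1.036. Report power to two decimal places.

For two equal groups, power = Φ(d·√(n/2) − z_{α/2}).
d·√(n/2) = 0.38 × √(76/2) = 0.38 × 6.164 = 2.342.
z_β = 2.342 − 1.960 = 0.382.
Power = Φ(0.382) = 0.649.

power ≈ 0.65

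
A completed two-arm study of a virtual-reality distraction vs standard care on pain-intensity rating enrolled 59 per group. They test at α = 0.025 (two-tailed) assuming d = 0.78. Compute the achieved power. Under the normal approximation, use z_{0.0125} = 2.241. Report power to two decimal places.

power ≈ 0.98

For two equal groups, power = Φ(d·√(n/2) − z_{α/2}).
d·√(n/2) = 0.78 × √(59/2) = 0.78 × 5.431 = 4.236.
z_β = 4.236 − 2.241 = 1.995.
Power = Φ(1.995) = 0.977.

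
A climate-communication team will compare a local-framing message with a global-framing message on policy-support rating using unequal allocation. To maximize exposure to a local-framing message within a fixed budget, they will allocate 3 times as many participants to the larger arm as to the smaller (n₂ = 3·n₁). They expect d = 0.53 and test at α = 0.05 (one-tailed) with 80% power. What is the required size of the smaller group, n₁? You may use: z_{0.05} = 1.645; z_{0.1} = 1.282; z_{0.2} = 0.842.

With allocation ratio k = n₂/n₁ = 3, Var(x̄₁−x̄₂) = σ²(1/n₁ + 1/(k·n₁)) = σ²·(k+1)/(k·n₁).
So n₁ = (1 + 1/k)·((z_{α} + z_β)/d)² = 1.333 × (2.487/0.53)².
n₁ = 1.333 × 22.02 = 29.4.
Round up: n₁ = 30, giving n₂ = 3 × 30 = 90.

n₁ = 30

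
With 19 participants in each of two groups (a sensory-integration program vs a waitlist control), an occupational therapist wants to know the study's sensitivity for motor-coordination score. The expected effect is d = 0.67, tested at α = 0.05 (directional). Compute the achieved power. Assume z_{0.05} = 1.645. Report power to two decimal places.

power ≈ 0.66

For two equal groups, power = Φ(d·√(n/2) − z_{α}).
d·√(n/2) = 0.67 × √(19/2) = 0.67 × 3.082 = 2.065.
z_β = 2.065 − 1.645 = 0.420.
Power = Φ(0.420) = 0.663.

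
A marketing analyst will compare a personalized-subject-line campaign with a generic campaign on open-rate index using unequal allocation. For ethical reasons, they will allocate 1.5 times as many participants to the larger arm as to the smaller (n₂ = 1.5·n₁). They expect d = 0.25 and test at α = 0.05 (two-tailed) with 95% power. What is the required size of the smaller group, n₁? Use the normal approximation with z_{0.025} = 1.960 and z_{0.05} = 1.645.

With allocation ratio k = n₂/n₁ = 1.5, Var(x̄₁−x̄₂) = σ²(1/n₁ + 1/(k·n₁)) = σ²·(k+1)/(k·n₁).
So n₁ = (1 + 1/k)·((z_{α/2} + z_β)/d)² = 1.667 × (3.605/0.25)².
n₁ = 1.667 × 207.94 = 346.6.
Round up: n₁ = 347, giving n₂ = ⌈1.5 × 347⌉ = ⌈520.5⌉ = 521.

n₁ = 347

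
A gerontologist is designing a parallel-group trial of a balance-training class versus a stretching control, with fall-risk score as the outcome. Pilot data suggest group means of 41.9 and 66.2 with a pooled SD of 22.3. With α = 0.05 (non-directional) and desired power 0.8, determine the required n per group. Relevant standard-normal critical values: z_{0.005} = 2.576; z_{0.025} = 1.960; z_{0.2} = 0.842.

Cohen's d = |M₁ − M₂| / SD_pooled = |41.9 − 66.2| / 22.3 = 24.3 / 22.3 = 1.090.
For two independent groups with equal n: n = 2·((z_{α/2} + z_β) / d)².
z_{α/2} + z_β = 1.960 + 0.842 = 2.802.
n = 2 × (2.802 / 1.090)² = 2 × 2.571² = 2 × 6.61 = 13.2.
Round up to the next whole participant.

n = 14 per group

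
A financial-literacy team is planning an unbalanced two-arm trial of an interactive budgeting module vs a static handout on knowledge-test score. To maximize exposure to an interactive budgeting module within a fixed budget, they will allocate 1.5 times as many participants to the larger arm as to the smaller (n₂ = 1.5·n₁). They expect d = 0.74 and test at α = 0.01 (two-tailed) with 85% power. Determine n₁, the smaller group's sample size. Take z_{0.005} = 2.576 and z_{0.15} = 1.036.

With allocation ratio k = n₂/n₁ = 1.5, Var(x̄₁−x̄₂) = σ²(1/n₁ + 1/(k·n₁)) = σ²·(k+1)/(k·n₁).
So n₁ = (1 + 1/k)·((z_{α/2} + z_β)/d)² = 1.667 × (3.612/0.74)².
n₁ = 1.667 × 23.82 = 39.7.
Round up: n₁ = 40, giving n₂ = 1.5 × 40 = 60.

n₁ = 40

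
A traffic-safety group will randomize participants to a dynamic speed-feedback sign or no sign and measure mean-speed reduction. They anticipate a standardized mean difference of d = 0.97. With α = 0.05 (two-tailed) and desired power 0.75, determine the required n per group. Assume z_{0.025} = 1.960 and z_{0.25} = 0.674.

For two independent groups with equal n: n = 2·((z_{α/2} + z_β) / d)².
z_{α/2} + z_β = 1.960 + 0.674 = 2.634.
n = 2 × (2.634 / 0.97)² = 2 × 2.715² = 2 × 7.37 = 14.7.
Round up to the next whole participant.

n = 15 per group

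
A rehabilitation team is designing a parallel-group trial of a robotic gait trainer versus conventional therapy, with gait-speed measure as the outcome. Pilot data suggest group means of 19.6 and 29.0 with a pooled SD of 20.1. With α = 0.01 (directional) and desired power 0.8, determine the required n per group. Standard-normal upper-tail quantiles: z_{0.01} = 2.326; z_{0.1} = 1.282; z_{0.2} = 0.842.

n = 92 per group

Cohen's d = |M₁ − M₂| / SD_pooled = |19.6 − 29.0| / 20.1 = 9.4 / 20.1 = 0.468.
For two independent groups with equal n: n = 2·((z_{α} + z_β) / d)².
z_{α} + z_β = 2.326 + 0.842 = 3.168.
n = 2 × (3.168 / 0.468)² = 2 × 6.769² = 2 × 45.82 = 91.6.
Round up to the next whole participant.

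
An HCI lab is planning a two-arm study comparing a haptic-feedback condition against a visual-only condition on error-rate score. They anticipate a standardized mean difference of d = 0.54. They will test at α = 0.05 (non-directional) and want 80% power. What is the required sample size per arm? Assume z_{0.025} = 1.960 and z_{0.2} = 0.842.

n = 54 per group

For two independent groups with equal n: n = 2·((z_{α/2} + z_β) / d)².
z_{α/2} + z_β = 1.960 + 0.842 = 2.802.
n = 2 × (2.802 / 0.54)² = 2 × 5.189² = 2 × 26.92 = 53.8.
Round up to the next whole participant.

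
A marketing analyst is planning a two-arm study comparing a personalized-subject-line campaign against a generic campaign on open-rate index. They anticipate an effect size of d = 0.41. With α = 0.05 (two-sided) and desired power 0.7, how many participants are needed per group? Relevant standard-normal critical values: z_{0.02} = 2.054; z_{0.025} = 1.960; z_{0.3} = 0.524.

For two independent groups with equal n: n = 2·((z_{α/2} + z_β) / d)².
z_{α/2} + z_β = 1.960 + 0.524 = 2.484.
n = 2 × (2.484 / 0.41)² = 2 × 6.059² = 2 × 36.71 = 73.4.
Round up to the next whole participant.

n = 74 per group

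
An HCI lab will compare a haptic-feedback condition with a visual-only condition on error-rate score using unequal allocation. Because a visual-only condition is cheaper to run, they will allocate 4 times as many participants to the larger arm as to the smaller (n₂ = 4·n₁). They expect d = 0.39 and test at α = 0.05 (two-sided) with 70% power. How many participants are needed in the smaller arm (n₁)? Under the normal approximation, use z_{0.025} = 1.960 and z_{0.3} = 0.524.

n₁ = 51

With allocation ratio k = n₂/n₁ = 4, Var(x̄₁−x̄₂) = σ²(1/n₁ + 1/(k·n₁)) = σ²·(k+1)/(k·n₁).
So n₁ = (1 + 1/k)·((z_{α/2} + z_β)/d)² = 1.250 × (2.484/0.39)².
n₁ = 1.250 × 40.57 = 50.7.
Round up: n₁ = 51, giving n₂ = 4 × 51 = 204.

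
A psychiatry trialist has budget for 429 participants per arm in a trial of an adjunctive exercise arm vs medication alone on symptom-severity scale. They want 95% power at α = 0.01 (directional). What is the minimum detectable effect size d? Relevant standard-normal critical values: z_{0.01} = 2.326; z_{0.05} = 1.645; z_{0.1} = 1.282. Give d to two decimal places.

For two independent groups of n = 429 each: d_min = (z_{α} + z_β)·√(2/n).
z-sum = 2.326 + 1.645 = 3.971.
d_min = 3.971 × √(2/429) = 3.971 × 0.0683 = 0.271.

d_min ≈ 0.27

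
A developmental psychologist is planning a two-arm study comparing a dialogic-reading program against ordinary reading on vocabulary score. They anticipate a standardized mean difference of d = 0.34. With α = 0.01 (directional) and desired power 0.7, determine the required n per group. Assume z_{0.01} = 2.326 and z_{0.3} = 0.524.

n = 141 per group

For two independent groups with equal n: n = 2·((z_{α} + z_β) / d)².
z_{α} + z_β = 2.326 + 0.524 = 2.850.
n = 2 × (2.850 / 0.34)² = 2 × 8.382² = 2 × 70.26 = 140.5.
Round up to the next whole participant.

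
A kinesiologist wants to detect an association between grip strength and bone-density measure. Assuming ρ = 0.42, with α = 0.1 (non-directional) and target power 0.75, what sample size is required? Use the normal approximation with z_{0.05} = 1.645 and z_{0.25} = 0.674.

n = 30

Fisher's z: C = ½·ln((1+r)/(1−r)) = ½·ln(2.4483) = 0.4477.
n = ((z_{α/2} + z_β)/C)² + 3.
(1.645 + 0.674) / 0.4477 = 2.319 / 0.4477 = 5.180.
n = 5.180² + 3 = 26.83 + 3 = 29.8.
Round up.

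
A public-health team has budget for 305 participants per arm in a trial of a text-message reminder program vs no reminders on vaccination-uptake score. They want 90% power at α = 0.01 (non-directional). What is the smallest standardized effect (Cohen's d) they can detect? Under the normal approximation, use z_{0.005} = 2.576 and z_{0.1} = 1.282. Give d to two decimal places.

d_min ≈ 0.31

For two independent groups of n = 305 each: d_min = (z_{α/2} + z_β)·√(2/n).
z-sum = 2.576 + 1.282 = 3.858.
d_min = 3.858 × √(2/305) = 3.858 × 0.0810 = 0.312.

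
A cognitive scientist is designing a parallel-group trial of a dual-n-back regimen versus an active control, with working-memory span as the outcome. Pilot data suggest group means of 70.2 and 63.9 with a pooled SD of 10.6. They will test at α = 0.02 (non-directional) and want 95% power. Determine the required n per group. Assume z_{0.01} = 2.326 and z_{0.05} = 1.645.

Cohen's d = |M₁ − M₂| / SD_pooled = |70.2 − 63.9| / 10.6 = 6.3 / 10.6 = 0.594.
For two independent groups with equal n: n = 2·((z_{α/2} + z_β) / d)².
z_{α/2} + z_β = 2.326 + 1.645 = 3.971.
n = 2 × (3.971 / 0.594)² = 2 × 6.685² = 2 × 44.69 = 89.4.
Round up to the next whole participant.

n = 90 per group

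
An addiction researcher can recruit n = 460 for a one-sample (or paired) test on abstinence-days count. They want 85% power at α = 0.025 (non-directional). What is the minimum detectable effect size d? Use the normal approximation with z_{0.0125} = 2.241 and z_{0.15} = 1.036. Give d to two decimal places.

For a single sample (or paired design) of n = 460: d_min = (z_{α/2} + z_β)/√n.
z-sum = 2.241 + 1.036 = 3.277.
d_min = 3.277 / √460 = 3.277 / 21.448 = 0.153.

d_min ≈ 0.15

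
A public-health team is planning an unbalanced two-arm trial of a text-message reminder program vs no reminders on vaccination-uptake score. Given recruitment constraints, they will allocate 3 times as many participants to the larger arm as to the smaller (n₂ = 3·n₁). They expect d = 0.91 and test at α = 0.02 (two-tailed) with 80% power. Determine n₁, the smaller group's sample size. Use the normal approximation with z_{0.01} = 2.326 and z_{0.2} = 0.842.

n₁ = 17

With allocation ratio k = n₂/n₁ = 3, Var(x̄₁−x̄₂) = σ²(1/n₁ + 1/(k·n₁)) = σ²·(k+1)/(k·n₁).
So n₁ = (1 + 1/k)·((z_{α/2} + z_β)/d)² = 1.333 × (3.168/0.91)².
n₁ = 1.333 × 12.12 = 16.2.
Round up: n₁ = 17, giving n₂ = 3 × 17 = 51.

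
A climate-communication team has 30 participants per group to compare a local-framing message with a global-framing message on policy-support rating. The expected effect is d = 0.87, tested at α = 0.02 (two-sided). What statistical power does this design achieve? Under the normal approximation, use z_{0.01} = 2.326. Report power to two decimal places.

power ≈ 0.85

For two equal groups, power = Φ(d·√(n/2) − z_{α/2}).
d·√(n/2) = 0.87 × √(30/2) = 0.87 × 3.873 = 3.369.
z_β = 3.369 − 2.326 = 1.043.
Power = Φ(1.043) = 0.852.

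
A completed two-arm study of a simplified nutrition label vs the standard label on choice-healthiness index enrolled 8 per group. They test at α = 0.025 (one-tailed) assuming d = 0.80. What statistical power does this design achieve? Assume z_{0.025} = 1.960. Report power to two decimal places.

For two equal groups, power = Φ(d·√(n/2) − z_{α}).
d·√(n/2) = 0.80 × √(8/2) = 0.80 × 2.000 = 1.600.
z_β = 1.600 − 1.960 = -0.360.
Power = Φ(-0.360) = 0.359.

power ≈ 0.36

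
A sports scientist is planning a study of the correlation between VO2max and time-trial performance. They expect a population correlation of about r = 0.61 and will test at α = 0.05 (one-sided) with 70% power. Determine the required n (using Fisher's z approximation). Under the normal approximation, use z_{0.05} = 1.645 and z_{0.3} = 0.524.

Fisher's z: C = ½·ln((1+r)/(1−r)) = ½·ln(4.1282) = 0.7089.
n = ((z_{α} + z_β)/C)² + 3.
(1.645 + 0.524) / 0.7089 = 2.169 / 0.7089 = 3.060.
n = 3.060² + 3 = 9.36 + 3 = 12.4.
Round up.

n = 13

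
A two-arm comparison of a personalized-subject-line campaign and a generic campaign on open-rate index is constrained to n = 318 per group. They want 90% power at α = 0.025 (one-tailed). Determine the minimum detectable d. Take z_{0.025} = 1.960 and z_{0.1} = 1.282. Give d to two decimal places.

d_min ≈ 0.26

For two independent groups of n = 318 each: d_min = (z_{α} + z_β)·√(2/n).
z-sum = 1.960 + 1.282 = 3.242.
d_min = 3.242 × √(2/318) = 3.242 × 0.0793 = 0.257.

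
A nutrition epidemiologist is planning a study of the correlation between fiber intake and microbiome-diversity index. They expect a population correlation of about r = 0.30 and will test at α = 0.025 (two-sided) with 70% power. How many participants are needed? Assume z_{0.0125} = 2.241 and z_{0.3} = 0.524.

Fisher's z: C = ½·ln((1+r)/(1−r)) = ½·ln(1.8571) = 0.3095.
n = ((z_{α/2} + z_β)/C)² + 3.
(2.241 + 0.524) / 0.3095 = 2.765 / 0.3095 = 8.934.
n = 8.934² + 3 = 79.81 + 3 = 82.8.
Round up.

n = 83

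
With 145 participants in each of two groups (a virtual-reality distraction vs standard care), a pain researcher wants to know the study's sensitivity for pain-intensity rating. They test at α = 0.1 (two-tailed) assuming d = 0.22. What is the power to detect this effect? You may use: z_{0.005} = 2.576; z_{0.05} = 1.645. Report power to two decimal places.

power ≈ 0.59

For two equal groups, power = Φ(d·√(n/2) − z_{α/2}).
d·√(n/2) = 0.22 × √(145/2) = 0.22 × 8.515 = 1.873.
z_β = 1.873 − 1.645 = 0.228.
Power = Φ(0.228) = 0.590.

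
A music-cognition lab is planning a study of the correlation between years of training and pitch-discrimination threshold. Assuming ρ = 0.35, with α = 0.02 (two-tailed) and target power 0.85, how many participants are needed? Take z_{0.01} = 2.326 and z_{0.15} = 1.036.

Fisher's z: C = ½·ln((1+r)/(1−r)) = ½·ln(2.0769) = 0.3654.
n = ((z_{α/2} + z_β)/C)² + 3.
(2.326 + 1.036) / 0.3654 = 3.362 / 0.3654 = 9.201.
n = 9.201² + 3 = 84.66 + 3 = 87.7.
Round up.

n = 88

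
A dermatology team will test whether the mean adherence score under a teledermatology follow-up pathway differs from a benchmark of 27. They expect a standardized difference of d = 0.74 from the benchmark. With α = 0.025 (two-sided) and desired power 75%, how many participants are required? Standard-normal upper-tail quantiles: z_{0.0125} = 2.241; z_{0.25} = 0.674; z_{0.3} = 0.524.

n = 16

For a one-sample test: n = ((z_{α/2} + z_β) / d)².
z_{α/2} + z_β = 2.241 + 0.674 = 2.915.
n = (2.915 / 0.74)² = 3.939² = 15.52.
Round up.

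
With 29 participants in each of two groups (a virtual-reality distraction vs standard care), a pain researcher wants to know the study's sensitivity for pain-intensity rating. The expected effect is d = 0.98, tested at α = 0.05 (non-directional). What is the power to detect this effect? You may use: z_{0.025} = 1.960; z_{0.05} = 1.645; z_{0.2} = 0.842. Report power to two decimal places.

For two equal groups, power = Φ(d·√(n/2) − z_{α/2}).
d·√(n/2) = 0.98 × √(29/2) = 0.98 × 3.808 = 3.732.
z_β = 3.732 − 1.960 = 1.772.
Power = Φ(1.772) = 0.962.

power ≈ 0.96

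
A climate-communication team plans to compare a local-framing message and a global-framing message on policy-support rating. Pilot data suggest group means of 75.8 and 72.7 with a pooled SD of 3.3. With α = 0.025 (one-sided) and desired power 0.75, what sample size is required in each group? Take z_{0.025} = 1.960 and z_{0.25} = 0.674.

Cohen's d = |M₁ − M₂| / SD_pooled = |75.8 − 72.7| / 3.3 = 3.1 / 3.3 = 0.939.
For two independent groups with equal n: n = 2·((z_{α} + z_β) / d)².
z_{α} + z_β = 1.960 + 0.674 = 2.634.
n = 2 × (2.634 / 0.939)² = 2 × 2.805² = 2 × 7.87 = 15.7.
Round up to the next whole participant.

n = 16 per group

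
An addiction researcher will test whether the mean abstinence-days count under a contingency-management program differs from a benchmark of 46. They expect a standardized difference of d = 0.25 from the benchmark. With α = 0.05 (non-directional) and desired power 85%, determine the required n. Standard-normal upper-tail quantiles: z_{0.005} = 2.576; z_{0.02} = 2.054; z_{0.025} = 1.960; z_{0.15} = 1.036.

n = 144

For a one-sample test: n = ((z_{α/2} + z_β) / d)².
z_{α/2} + z_β = 1.960 + 1.036 = 2.996.
n = (2.996 / 0.25)² = 11.984² = 143.62.
Round up.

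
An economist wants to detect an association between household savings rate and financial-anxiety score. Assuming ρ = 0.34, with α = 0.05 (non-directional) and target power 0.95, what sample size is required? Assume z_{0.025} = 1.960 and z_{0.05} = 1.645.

n = 107

Fisher's z: C = ½·ln((1+r)/(1−r)) = ½·ln(2.0303) = 0.3541.
n = ((z_{α/2} + z_β)/C)² + 3.
(1.960 + 1.645) / 0.3541 = 3.605 / 0.3541 = 10.181.
n = 10.181² + 3 = 103.65 + 3 = 106.6.
Round up.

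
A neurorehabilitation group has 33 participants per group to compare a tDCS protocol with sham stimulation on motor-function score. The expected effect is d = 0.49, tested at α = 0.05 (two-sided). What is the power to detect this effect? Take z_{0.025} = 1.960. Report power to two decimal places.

power ≈ 0.51

For two equal groups, power = Φ(d·√(n/2) − z_{α/2}).
d·√(n/2) = 0.49 × √(33/2) = 0.49 × 4.062 = 1.990.
z_β = 1.990 − 1.960 = 0.030.
Power = Φ(0.030) = 0.512.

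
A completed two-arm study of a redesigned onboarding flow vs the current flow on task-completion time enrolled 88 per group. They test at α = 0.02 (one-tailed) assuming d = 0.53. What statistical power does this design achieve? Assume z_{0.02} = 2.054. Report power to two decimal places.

power ≈ 0.93

For two equal groups, power = Φ(d·√(n/2) − z_{α}).
d·√(n/2) = 0.53 × √(88/2) = 0.53 × 6.633 = 3.516.
z_β = 3.516 − 2.054 = 1.462.
Power = Φ(1.462) = 0.928.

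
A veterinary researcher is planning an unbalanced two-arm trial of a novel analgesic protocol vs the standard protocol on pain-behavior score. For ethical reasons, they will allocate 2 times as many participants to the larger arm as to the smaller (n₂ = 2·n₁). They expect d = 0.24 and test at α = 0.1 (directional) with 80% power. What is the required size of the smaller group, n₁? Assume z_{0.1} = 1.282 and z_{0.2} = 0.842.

With allocation ratio k = n₂/n₁ = 2, Var(x̄₁−x̄₂) = σ²(1/n₁ + 1/(k·n₁)) = σ²·(k+1)/(k·n₁).
So n₁ = (1 + 1/k)·((z_{α} + z_β)/d)² = 1.500 × (2.124/0.24)².
n₁ = 1.500 × 78.32 = 117.5.
Round up: n₁ = 118, giving n₂ = 2 × 118 = 236.

n₁ = 118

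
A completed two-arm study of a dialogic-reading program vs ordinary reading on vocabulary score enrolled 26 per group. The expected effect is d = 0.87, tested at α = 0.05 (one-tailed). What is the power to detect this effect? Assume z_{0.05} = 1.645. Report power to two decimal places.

For two equal groups, power = Φ(d·√(n/2) − z_{α}).
d·√(n/2) = 0.87 × √(26/2) = 0.87 × 3.606 = 3.137.
z_β = 3.137 − 1.645 = 1.492.
Power = Φ(1.492) = 0.932.

power ≈ 0.93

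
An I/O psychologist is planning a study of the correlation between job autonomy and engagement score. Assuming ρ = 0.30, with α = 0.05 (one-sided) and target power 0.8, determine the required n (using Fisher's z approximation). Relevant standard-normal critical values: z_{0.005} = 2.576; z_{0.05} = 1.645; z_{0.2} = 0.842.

Fisher's z: C = ½·ln((1+r)/(1−r)) = ½·ln(1.8571) = 0.3095.
n = ((z_{α} + z_β)/C)² + 3.
(1.645 + 0.842) / 0.3095 = 2.487 / 0.3095 = 8.036.
n = 8.036² + 3 = 64.57 + 3 = 67.6.
Round up.

n = 68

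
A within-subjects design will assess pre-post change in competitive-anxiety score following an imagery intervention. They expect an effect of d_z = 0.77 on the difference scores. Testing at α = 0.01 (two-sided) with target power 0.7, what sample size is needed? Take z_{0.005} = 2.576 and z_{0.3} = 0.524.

n = 17 pairs

For a paired (one-sample on differences) test: n = ((z_{α/2} + z_β) / d)².
z_{α/2} + z_β = 2.576 + 0.524 = 3.100.
n = (3.100 / 0.77)² = 4.026² = 16.21.
Round up.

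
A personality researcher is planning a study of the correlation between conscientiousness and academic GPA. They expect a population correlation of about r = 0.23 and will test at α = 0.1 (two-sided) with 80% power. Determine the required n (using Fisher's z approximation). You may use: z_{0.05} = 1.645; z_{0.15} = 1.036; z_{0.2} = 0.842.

Fisher's z: C = ½·ln((1+r)/(1−r)) = ½·ln(1.5974) = 0.2342.
n = ((z_{α/2} + z_β)/C)² + 3.
(1.645 + 0.842) / 0.2342 = 2.487 / 0.2342 = 10.619.
n = 10.619² + 3 = 112.77 + 3 = 115.8.
Round up.

n = 116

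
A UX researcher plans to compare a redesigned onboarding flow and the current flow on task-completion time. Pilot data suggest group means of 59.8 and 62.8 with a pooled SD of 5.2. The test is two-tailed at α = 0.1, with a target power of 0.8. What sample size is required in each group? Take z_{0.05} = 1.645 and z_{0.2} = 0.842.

Cohen's d = |M₁ − M₂| / SD_pooled = |59.8 − 62.8| / 5.2 = 3.0 / 5.2 = 0.577.
For two independent groups with equal n: n = 2·((z_{α/2} + z_β) / d)².
z_{α/2} + z_β = 1.645 + 0.842 = 2.487.
n = 2 × (2.487 / 0.577)² = 2 × 4.310² = 2 × 18.58 = 37.2.
Round up to the next whole participant.

n = 38 per group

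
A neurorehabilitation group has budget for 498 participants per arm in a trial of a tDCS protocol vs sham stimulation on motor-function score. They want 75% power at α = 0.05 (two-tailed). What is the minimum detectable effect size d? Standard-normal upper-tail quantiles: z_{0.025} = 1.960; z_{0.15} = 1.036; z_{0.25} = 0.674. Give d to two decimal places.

d_min ≈ 0.17

For two independent groups of n = 498 each: d_min = (z_{α/2} + z_β)·√(2/n).
z-sum = 1.960 + 0.674 = 2.634.
d_min = 2.634 × √(2/498) = 2.634 × 0.0634 = 0.167.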